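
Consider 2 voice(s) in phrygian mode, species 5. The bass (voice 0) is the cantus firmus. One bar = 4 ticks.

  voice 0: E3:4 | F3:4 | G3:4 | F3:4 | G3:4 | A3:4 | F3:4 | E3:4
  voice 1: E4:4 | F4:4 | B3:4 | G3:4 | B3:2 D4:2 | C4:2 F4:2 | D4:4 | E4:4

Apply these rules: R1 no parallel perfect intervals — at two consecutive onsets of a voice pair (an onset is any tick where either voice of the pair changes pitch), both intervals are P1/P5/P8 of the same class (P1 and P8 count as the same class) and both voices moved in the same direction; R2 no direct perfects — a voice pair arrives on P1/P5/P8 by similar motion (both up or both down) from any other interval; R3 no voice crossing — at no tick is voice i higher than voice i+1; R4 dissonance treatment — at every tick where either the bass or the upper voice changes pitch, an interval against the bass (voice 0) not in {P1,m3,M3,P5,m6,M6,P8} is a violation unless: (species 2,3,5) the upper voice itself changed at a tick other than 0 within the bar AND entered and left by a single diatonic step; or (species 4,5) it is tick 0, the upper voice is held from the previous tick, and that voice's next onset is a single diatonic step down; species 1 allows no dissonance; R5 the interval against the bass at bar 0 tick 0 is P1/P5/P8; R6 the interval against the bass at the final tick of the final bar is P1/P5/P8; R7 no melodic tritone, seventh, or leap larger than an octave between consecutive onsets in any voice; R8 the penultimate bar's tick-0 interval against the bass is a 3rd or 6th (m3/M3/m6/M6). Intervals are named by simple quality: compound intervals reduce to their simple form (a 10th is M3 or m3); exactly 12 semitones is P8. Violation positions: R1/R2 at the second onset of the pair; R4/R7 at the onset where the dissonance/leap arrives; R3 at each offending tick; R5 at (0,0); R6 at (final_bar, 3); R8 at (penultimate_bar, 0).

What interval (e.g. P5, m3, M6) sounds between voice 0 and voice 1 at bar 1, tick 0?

voice 0=F3 voice 1=F4 -> P8

P8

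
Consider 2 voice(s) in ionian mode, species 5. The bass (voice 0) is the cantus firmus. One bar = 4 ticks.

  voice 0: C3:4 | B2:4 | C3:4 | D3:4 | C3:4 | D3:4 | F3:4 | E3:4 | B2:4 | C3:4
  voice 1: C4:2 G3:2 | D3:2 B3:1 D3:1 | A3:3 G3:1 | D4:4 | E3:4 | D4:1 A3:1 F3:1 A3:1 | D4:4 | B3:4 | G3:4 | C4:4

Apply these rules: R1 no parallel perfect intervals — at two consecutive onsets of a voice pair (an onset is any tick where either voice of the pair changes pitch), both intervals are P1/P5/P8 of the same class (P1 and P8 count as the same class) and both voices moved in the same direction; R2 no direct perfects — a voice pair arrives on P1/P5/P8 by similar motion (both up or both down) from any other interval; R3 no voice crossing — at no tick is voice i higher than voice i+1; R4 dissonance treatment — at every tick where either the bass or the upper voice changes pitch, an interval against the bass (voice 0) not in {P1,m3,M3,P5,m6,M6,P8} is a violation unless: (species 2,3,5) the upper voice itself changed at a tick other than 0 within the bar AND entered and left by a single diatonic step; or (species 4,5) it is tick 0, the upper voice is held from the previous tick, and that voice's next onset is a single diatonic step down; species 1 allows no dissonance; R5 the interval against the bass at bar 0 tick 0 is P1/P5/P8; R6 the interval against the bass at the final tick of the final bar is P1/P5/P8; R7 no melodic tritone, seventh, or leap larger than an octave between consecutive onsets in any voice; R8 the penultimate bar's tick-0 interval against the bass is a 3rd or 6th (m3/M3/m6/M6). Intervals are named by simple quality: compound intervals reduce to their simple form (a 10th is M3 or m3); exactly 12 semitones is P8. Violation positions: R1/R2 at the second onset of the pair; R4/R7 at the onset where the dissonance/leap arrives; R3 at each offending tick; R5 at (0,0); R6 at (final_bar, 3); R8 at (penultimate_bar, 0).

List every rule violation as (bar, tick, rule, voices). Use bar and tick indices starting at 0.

(3, 0, R2, (0, 1))
(4, 0, R7, (1,))
(5, 0, R2, (0, 1))
(5, 0, R7, (1,))
(7, 0, R2, (0, 1))
(9, 0, R2, (0, 1))

bar 0: v0=C3 v1=C4 downbeat P8
bar 1: v0=B2 v1=D3 downbeat m3
bar 2: v0=C3 v1=A3 downbeat M6
bar 3: v0=D3 v1=D4 downbeat P8
bar 4: v0=C3 v1=E3 downbeat M3
bar 5: v0=D3 v1=D4 downbeat P8
bar 6: v0=F3 v1=D4 downbeat M6
bar 7: v0=E3 v1=B3 downbeat P5
bar 8: v0=B2 v1=G3 downbeat m6
bar 9: v0=C3 v1=C4 downbeat P8
  -> R2 @ bar 3 tick 0 v(0, 1): C3/G3 P5 -> D3/D4 P8 similar
  -> R7 @ bar 4 tick 0 v(1,): D4->E3 leap 10st
  -> R2 @ bar 5 tick 0 v(0, 1): C3/E3 M3 -> D3/D4 P8 similar
  -> R7 @ bar 5 tick 0 v(1,): E3->D4 leap 10st
  -> R2 @ bar 7 tick 0 v(0, 1): F3/D4 M6 -> E3/B3 P5 similar
  -> R2 @ bar 9 tick 0 v(0, 1): B2/G3 m6 -> C3/C4 P8 similar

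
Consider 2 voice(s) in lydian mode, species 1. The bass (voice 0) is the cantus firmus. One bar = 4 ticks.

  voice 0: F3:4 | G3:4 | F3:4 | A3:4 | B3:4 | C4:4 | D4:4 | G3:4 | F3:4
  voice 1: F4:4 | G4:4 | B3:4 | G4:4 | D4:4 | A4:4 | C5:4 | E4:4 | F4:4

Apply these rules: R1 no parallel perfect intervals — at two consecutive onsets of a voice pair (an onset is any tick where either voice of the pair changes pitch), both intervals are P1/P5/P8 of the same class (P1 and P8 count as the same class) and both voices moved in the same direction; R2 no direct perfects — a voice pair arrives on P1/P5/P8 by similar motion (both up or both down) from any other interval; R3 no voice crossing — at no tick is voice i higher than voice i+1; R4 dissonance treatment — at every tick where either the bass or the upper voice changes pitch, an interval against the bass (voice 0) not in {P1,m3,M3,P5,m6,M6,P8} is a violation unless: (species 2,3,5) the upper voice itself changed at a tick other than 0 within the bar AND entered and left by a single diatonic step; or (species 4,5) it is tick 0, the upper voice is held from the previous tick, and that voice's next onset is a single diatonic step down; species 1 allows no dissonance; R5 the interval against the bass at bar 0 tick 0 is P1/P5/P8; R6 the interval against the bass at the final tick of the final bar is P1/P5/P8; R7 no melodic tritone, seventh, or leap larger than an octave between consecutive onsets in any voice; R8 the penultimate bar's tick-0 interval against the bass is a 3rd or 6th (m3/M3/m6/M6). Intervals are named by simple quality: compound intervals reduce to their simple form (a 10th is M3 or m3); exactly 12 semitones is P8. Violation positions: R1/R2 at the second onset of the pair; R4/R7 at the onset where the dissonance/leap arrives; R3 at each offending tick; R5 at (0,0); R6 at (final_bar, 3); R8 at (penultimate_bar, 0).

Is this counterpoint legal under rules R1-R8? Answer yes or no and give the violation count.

No (4 violations)

bar 0: v0=F3 v1=F4 (P8)
bar 1: v0=G3 v1=G4 (P8)
bar 2: v0=F3 v1=B3 (TT)
bar 3: v0=A3 v1=G4 (m7)
bar 4: v0=B3 v1=D4 (m3)
bar 5: v0=C4 v1=A4 (M6)
bar 6: v0=D4 v1=C5 (m7)
bar 7: v0=G3 v1=E4 (M6)
bar 8: v0=F3 v1=F4 (P8)
  R1 @ bar1.0: F3/F4 P8 -> G3/G4 P8 similar
  R4 @ bar2.0: F3/B3 TT untreated
  R4 @ bar3.0: A3/G4 m7 untreated
  R4 @ bar6.0: D4/C5 m7 untreated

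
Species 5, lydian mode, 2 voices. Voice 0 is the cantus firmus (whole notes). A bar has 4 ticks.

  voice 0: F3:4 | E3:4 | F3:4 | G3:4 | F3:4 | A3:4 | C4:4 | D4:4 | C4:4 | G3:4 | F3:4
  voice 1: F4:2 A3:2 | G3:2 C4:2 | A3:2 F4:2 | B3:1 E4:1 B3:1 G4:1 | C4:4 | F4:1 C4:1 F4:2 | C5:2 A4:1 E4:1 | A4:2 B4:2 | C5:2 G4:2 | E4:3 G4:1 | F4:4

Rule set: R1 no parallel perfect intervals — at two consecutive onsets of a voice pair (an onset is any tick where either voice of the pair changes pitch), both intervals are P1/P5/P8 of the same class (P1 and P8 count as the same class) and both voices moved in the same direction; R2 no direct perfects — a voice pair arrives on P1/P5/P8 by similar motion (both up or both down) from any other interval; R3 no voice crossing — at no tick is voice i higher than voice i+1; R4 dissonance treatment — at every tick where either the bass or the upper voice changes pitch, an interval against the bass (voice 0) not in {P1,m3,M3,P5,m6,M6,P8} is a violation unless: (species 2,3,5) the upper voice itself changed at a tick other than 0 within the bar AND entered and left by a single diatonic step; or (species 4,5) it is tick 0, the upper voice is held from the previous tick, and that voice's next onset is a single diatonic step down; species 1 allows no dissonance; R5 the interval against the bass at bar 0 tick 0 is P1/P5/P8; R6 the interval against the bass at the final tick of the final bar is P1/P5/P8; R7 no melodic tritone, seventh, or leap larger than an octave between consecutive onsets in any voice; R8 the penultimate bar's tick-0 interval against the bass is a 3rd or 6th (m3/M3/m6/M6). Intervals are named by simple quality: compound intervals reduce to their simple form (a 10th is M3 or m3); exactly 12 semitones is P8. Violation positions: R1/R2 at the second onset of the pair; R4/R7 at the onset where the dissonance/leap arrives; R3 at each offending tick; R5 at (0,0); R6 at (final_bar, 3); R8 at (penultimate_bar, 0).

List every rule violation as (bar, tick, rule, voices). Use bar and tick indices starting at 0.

bar 0: v0=F3 v1=F4 downbeat P8
bar 1: v0=E3 v1=G3 downbeat m3
bar 2: v0=F3 v1=A3 downbeat M3
bar 3: v0=G3 v1=B3 downbeat M3
bar 4: v0=F3 v1=C4 downbeat P5
bar 5: v0=A3 v1=F4 downbeat m6
bar 6: v0=C4 v1=C5 downbeat P8
bar 7: v0=D4 v1=A4 downbeat P5
bar 8: v0=C4 v1=C5 downbeat P8
bar 9: v0=G3 v1=E4 downbeat M6
bar 10: v0=F3 v1=F4 downbeat P8
  -> R7 @ bar 3 tick 0 v(1,): F4->B3 leap 6st
  -> R2 @ bar 4 tick 0 v(0, 1): G3/G4 P8 -> F3/C4 P5 similar
  -> R2 @ bar 6 tick 0 v(0, 1): A3/F4 m6 -> C4/C5 P8 similar
  -> R2 @ bar 7 tick 0 v(0, 1): C4/E4 M3 -> D4/A4 P5 similar
  -> R1 @ bar 10 tick 0 v(0, 1): G3/G4 P8 -> F3/F4 P8 similar

(3, 0, R7, (1,))
(4, 0, R2, (0, 1))
(6, 0, R2, (0, 1))
(7, 0, R2, (0, 1))
(10, 0, R1, (0, 1))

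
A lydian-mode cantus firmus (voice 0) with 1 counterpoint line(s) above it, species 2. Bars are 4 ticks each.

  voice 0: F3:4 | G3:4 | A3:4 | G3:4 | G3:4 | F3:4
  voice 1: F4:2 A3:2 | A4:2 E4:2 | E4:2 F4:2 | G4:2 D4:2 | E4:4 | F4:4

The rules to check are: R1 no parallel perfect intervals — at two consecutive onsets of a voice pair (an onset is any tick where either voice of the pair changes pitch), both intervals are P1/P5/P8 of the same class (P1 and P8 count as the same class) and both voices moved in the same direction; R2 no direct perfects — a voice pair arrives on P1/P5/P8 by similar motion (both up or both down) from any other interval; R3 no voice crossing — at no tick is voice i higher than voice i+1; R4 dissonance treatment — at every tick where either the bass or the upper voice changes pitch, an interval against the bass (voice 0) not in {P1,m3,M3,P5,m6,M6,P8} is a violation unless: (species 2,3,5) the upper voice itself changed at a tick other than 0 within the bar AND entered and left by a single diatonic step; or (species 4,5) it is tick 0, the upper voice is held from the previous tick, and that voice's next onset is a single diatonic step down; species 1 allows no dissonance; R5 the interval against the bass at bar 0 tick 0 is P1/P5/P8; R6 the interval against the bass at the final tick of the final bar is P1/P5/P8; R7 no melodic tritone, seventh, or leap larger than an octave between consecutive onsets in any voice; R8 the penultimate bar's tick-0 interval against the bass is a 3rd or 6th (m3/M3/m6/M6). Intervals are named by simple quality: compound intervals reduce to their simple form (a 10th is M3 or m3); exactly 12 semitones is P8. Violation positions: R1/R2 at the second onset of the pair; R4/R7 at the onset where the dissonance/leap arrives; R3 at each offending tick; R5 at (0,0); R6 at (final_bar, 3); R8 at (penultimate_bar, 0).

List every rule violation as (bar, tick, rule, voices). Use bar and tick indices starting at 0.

(1, 0, R4, (0, 1))

bar 0: v0=F3 v1=F4 downbeat P8
bar 1: v0=G3 v1=A4 downbeat M2
bar 2: v0=A3 v1=E4 downbeat P5
bar 3: v0=G3 v1=G4 downbeat P8
bar 4: v0=G3 v1=E4 downbeat M6
bar 5: v0=F3 v1=F4 downbeat P8
  -> R4 @ bar 1 tick 0 v(0, 1): G3/A4 M2 untreated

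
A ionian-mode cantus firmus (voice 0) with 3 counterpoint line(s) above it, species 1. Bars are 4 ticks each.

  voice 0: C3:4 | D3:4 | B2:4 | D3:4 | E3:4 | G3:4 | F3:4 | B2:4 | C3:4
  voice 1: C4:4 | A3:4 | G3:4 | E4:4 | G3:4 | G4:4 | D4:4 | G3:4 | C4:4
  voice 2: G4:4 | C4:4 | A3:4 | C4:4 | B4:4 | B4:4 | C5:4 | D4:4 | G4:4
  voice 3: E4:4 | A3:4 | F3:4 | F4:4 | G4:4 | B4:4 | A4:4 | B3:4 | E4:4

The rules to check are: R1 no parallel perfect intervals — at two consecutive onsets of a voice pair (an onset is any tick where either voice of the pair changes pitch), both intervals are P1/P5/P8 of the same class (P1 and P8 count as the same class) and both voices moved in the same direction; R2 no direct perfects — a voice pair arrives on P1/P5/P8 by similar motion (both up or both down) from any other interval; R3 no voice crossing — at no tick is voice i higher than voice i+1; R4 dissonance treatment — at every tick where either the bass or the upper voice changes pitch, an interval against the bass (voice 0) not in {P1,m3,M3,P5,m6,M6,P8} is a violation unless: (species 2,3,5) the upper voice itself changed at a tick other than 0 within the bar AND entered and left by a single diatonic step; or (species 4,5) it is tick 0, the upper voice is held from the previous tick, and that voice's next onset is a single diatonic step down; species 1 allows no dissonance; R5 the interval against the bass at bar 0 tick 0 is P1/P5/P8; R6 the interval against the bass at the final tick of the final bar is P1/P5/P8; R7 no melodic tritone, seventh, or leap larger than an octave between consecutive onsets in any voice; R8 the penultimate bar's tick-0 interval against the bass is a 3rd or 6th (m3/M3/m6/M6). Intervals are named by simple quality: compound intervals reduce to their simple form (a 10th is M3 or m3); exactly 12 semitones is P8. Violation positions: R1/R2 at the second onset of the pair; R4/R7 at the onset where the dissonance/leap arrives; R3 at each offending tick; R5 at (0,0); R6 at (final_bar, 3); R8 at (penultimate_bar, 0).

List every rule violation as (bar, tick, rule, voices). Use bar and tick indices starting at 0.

bar 0: v0=C3 v1=C4 v2=G4 v3=E4 downbeat M3
bar 1: v0=D3 v1=A3 v2=C4 v3=A3 downbeat P5
bar 2: v0=B2 v1=G3 v2=A3 v3=F3 downbeat TT
bar 3: v0=D3 v1=E4 v2=C4 v3=F4 downbeat m3
bar 4: v0=E3 v1=G3 v2=B4 v3=G4 downbeat m3
bar 5: v0=G3 v1=G4 v2=B4 v3=B4 downbeat M3
bar 6: v0=F3 v1=D4 v2=C5 v3=A4 downbeat M3
bar 7: v0=B2 v1=G3 v2=D4 v3=B3 downbeat P8
bar 8: v0=C3 v1=C4 v2=G4 v3=E4 downbeat M3
  -> R3 @ bar 0 tick 0 v(2, 3): G4 above E4
  -> R5 @ bar 0 tick 0 v(0, 3): opens on M3
  -> R3 @ bar 0 tick 1 v(2, 3): G4 above E4
  -> R3 @ bar 0 tick 2 v(2, 3): G4 above E4
  -> R3 @ bar 0 tick 3 v(2, 3): G4 above E4
  -> R2 @ bar 1 tick 0 v(1, 3): C4/E4 M3 -> A3/A3 P1 similar
  -> R3 @ bar 1 tick 0 v(2, 3): C4 above A3
  -> R4 @ bar 1 tick 0 v(0, 2): D3/C4 m7 untreated
  -> R3 @ bar 1 tick 1 v(2, 3): C4 above A3
  -> R3 @ bar 1 tick 2 v(2, 3): C4 above A3
  -> R3 @ bar 1 tick 3 v(2, 3): C4 above A3
  -> R3 @ bar 2 tick 0 v(2, 3): A3 above F3
  -> R4 @ bar 2 tick 0 v(0, 2): B2/A3 m7 untreated
  -> R4 @ bar 2 tick 0 v(0, 3): B2/F3 TT untreated
  -> R3 @ bar 2 tick 1 v(2, 3): A3 above F3
  -> R3 @ bar 2 tick 2 v(2, 3): A3 above F3
  -> R3 @ bar 2 tick 3 v(2, 3): A3 above F3
  -> R3 @ bar 3 tick 0 v(1, 2): E4 above C4
  -> R4 @ bar 3 tick 0 v(0, 1): D3/E4 M2 untreated
  -> R4 @ bar 3 tick 0 v(0, 2): D3/C4 m7 untreated
  -> R3 @ bar 3 tick 1 v(1, 2): E4 above C4
  -> R3 @ bar 3 tick 2 v(1, 2): E4 above C4
  -> R3 @ bar 3 tick 3 v(1, 2): E4 above C4
  -> R2 @ bar 4 tick 0 v(0, 2): D3/C4 m7 -> E3/B4 P5 similar
  -> R3 @ bar 4 tick 0 v(2, 3): B4 above G4
  -> R7 @ bar 4 tick 0 v(2,): C4->B4 leap 11st
  -> R3 @ bar 4 tick 1 v(2, 3): B4 above G4
  -> R3 @ bar 4 tick 2 v(2, 3): B4 above G4
  -> R3 @ bar 4 tick 3 v(2, 3): B4 above G4
  -> R2 @ bar 5 tick 0 v(0, 1): E3/G3 m3 -> G3/G4 P8 similar
  -> R2 @ bar 6 tick 0 v(1, 3): G4/B4 M3 -> D4/A4 P5 similar
  -> R3 @ bar 6 tick 0 v(2, 3): C5 above A4
  -> R3 @ bar 6 tick 1 v(2, 3): C5 above A4
  -> R3 @ bar 6 tick 2 v(2, 3): C5 above A4
  -> R3 @ bar 6 tick 3 v(2, 3): C5 above A4
  -> R2 @ bar 7 tick 0 v(0, 3): F3/A4 M3 -> B2/B3 P8 similar
  -> R2 @ bar 7 tick 0 v(1, 2): D4/C5 m7 -> G3/D4 P5 similar
  -> R3 @ bar 7 tick 0 v(2, 3): D4 above B3
  -> R7 @ bar 7 tick 0 v(0,): F3->B2 leap 6st
  -> R7 @ bar 7 tick 0 v(2,): C5->D4 leap 10st
  -> R7 @ bar 7 tick 0 v(3,): A4->B3 leap 10st
  -> R8 @ bar 7 tick 0 v(0, 3): penult P8 not 3rd/6th
  -> R3 @ bar 7 tick 1 v(2, 3): D4 above B3
  -> R3 @ bar 7 tick 2 v(2, 3): D4 above B3
  -> R3 @ bar 7 tick 3 v(2, 3): D4 above B3
  -> R1 @ bar 8 tick 0 v(1, 2): G3/D4 P5 -> C4/G4 P5 similar
  -> R2 @ bar 8 tick 0 v(0, 1): B2/G3 m6 -> C3/C4 P8 similar
  -> R2 @ bar 8 tick 0 v(0, 2): B2/D4 m3 -> C3/G4 P5 similar
  -> R3 @ bar 8 tick 0 v(2, 3): G4 above E4
  -> R3 @ bar 8 tick 1 v(2, 3): G4 above E4
  -> R3 @ bar 8 tick 2 v(2, 3): G4 above E4
  -> R3 @ bar 8 tick 3 v(2, 3): G4 above E4
  -> R6 @ bar 8 tick 3 v(0, 3): closes on M3

(0, 0, R3, (2, 3))
(0, 0, R5, (0, 3))
(0, 1, R3, (2, 3))
(0, 2, R3, (2, 3))
(0, 3, R3, (2, 3))
(1, 0, R2, (1, 3))
(1, 0, R3, (2, 3))
(1, 0, R4, (0, 2))
(1, 1, R3, (2, 3))
(1, 2, R3, (2, 3))
(1, 3, R3, (2, 3))
(2, 0, R3, (2, 3))
(2, 0, R4, (0, 2))
(2, 0, R4, (0, 3))
(2, 1, R3, (2, 3))
(2, 2, R3, (2, 3))
(2, 3, R3, (2, 3))
(3, 0, R3, (1, 2))
(3, 0, R4, (0, 1))
(3, 0, R4, (0, 2))
(3, 1, R3, (1, 2))
(3, 2, R3, (1, 2))
(3, 3, R3, (1, 2))
(4, 0, R2, (0, 2))
(4, 0, R3, (2, 3))
(4, 0, R7, (2,))
(4, 1, R3, (2, 3))
(4, 2, R3, (2, 3))
(4, 3, R3, (2, 3))
(5, 0, R2, (0, 1))
(6, 0, R2, (1, 3))
(6, 0, R3, (2, 3))
(6, 1, R3, (2, 3))
(6, 2, R3, (2, 3))
(6, 3, R3, (2, 3))
(7, 0, R2, (0, 3))
(7, 0, R2, (1, 2))
(7, 0, R3, (2, 3))
(7, 0, R7, (0,))
(7, 0, R7, (2,))
(7, 0, R7, (3,))
(7, 0, R8, (0, 3))
(7, 1, R3, (2, 3))
(7, 2, R3, (2, 3))
(7, 3, R3, (2, 3))
(8, 0, R1, (1, 2))
(8, 0, R2, (0, 1))
(8, 0, R2, (0, 2))
(8, 0, R3, (2, 3))
(8, 1, R3, (2, 3))
(8, 2, R3, (2, 3))
(8, 3, R3, (2, 3))
(8, 3, R6, (0, 3))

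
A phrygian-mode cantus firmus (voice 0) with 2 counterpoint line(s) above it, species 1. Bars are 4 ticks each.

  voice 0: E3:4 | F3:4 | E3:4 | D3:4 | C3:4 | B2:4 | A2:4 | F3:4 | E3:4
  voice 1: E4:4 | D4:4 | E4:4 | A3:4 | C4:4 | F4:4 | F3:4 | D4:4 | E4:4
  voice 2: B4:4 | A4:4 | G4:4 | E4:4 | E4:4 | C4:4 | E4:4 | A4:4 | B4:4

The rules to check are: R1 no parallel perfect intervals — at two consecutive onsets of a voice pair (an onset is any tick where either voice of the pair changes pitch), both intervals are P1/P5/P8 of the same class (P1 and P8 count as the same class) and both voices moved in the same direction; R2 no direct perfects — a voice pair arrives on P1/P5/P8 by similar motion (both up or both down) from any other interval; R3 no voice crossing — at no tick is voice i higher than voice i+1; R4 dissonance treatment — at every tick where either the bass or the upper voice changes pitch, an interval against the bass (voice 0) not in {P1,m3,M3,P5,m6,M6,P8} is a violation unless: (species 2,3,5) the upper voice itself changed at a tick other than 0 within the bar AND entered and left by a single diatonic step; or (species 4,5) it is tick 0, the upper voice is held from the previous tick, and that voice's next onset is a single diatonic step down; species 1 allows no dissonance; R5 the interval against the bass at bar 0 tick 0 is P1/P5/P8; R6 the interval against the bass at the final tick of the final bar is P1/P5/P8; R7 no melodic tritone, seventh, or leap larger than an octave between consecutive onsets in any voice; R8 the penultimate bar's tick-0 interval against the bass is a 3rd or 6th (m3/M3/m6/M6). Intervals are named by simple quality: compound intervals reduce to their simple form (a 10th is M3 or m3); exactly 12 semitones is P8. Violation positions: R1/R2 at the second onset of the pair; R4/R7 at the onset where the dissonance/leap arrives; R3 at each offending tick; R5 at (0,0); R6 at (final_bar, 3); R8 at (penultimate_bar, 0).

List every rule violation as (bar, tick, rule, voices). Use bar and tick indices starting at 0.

bar 0: v0=E3 v1=E4 v2=B4 downbeat P5
bar 1: v0=F3 v1=D4 v2=A4 downbeat M3
bar 2: v0=E3 v1=E4 v2=G4 downbeat m3
bar 3: v0=D3 v1=A3 v2=E4 downbeat M2
bar 4: v0=C3 v1=C4 v2=E4 downbeat M3
bar 5: v0=B2 v1=F4 v2=C4 downbeat m2
bar 6: v0=A2 v1=F3 v2=E4 downbeat P5
bar 7: v0=F3 v1=D4 v2=A4 downbeat M3
bar 8: v0=E3 v1=E4 v2=B4 downbeat P5
  -> R1 @ bar 1 tick 0 v(1, 2): E4/B4 P5 -> D4/A4 P5 similar
  -> R2 @ bar 3 tick 0 v(0, 1): E3/E4 P8 -> D3/A3 P5 similar
  -> R2 @ bar 3 tick 0 v(1, 2): E4/G4 m3 -> A3/E4 P5 similar
  -> R4 @ bar 3 tick 0 v(0, 2): D3/E4 M2 untreated
  -> R3 @ bar 5 tick 0 v(1, 2): F4 above C4
  -> R4 @ bar 5 tick 0 v(0, 1): B2/F4 TT untreated
  -> R4 @ bar 5 tick 0 v(0, 2): B2/C4 m2 untreated
  -> R3 @ bar 5 tick 1 v(1, 2): F4 above C4
  -> R3 @ bar 5 tick 2 v(1, 2): F4 above C4
  -> R3 @ bar 5 tick 3 v(1, 2): F4 above C4
  -> R2 @ bar 7 tick 0 v(1, 2): F3/E4 M7 -> D4/A4 P5 similar
  -> R1 @ bar 8 tick 0 v(1, 2): D4/A4 P5 -> E4/B4 P5 similar

(1, 0, R1, (1, 2))
(3, 0, R2, (0, 1))
(3, 0, R2, (1, 2))
(3, 0, R4, (0, 2))
(5, 0, R3, (1, 2))
(5, 0, R4, (0, 1))
(5, 0, R4, (0, 2))
(5, 1, R3, (1, 2))
(5, 2, R3, (1, 2))
(5, 3, R3, (1, 2))
(7, 0, R2, (1, 2))
(8, 0, R1, (1, 2))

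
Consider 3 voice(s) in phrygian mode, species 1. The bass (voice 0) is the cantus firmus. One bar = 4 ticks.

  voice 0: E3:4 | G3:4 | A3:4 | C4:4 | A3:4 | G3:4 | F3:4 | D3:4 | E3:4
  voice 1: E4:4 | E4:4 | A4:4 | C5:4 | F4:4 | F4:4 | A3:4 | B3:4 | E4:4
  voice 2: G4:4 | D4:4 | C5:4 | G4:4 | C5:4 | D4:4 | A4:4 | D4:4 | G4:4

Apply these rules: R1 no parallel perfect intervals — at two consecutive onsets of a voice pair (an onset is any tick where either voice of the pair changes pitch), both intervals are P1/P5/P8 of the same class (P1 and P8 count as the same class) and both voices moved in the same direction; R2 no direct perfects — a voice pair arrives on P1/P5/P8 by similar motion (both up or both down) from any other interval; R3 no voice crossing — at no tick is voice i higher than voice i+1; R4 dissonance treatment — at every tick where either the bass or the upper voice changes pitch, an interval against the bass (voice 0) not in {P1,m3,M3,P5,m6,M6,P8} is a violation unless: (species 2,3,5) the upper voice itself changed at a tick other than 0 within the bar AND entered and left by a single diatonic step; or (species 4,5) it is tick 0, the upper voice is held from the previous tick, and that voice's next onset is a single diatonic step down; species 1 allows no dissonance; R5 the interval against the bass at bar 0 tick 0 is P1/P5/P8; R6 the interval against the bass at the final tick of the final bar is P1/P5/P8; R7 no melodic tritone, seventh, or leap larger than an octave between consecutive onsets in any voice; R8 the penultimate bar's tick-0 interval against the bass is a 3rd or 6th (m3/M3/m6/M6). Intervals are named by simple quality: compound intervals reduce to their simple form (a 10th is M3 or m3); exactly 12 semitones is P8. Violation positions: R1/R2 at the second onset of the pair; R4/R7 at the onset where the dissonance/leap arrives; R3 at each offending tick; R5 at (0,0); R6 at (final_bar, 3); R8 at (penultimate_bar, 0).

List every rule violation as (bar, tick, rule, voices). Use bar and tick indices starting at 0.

bar 0: v0=E3 v1=E4 v2=G4 downbeat m3
bar 1: v0=G3 v1=E4 v2=D4 downbeat P5
bar 2: v0=A3 v1=A4 v2=C5 downbeat m3
bar 3: v0=C4 v1=C5 v2=G4 downbeat P5
bar 4: v0=A3 v1=F4 v2=C5 downbeat m3
bar 5: v0=G3 v1=F4 v2=D4 downbeat P5
bar 6: v0=F3 v1=A3 v2=A4 downbeat M3
bar 7: v0=D3 v1=B3 v2=D4 downbeat P8
bar 8: v0=E3 v1=E4 v2=G4 downbeat m3
  -> R5 @ bar 0 tick 0 v(0, 2): opens on m3
  -> R3 @ bar 1 tick 0 v(1, 2): E4 above D4
  -> R3 @ bar 1 tick 1 v(1, 2): E4 above D4
  -> R3 @ bar 1 tick 2 v(1, 2): E4 above D4
  -> R3 @ bar 1 tick 3 v(1, 2): E4 above D4
  -> R2 @ bar 2 tick 0 v(0, 1): G3/E4 M6 -> A3/A4 P8 similar
  -> R7 @ bar 2 tick 0 v(2,): D4->C5 leap 10st
  -> R1 @ bar 3 tick 0 v(0, 1): A3/A4 P8 -> C4/C5 P8 similar
  -> R3 @ bar 3 tick 0 v(1, 2): C5 above G4
  -> R3 @ bar 3 tick 1 v(1, 2): C5 above G4
  -> R3 @ bar 3 tick 2 v(1, 2): C5 above G4
  -> R3 @ bar 3 tick 3 v(1, 2): C5 above G4
  -> R2 @ bar 5 tick 0 v(0, 2): A3/C5 m3 -> G3/D4 P5 similar
  -> R3 @ bar 5 tick 0 v(1, 2): F4 above D4
  -> R4 @ bar 5 tick 0 v(0, 1): G3/F4 m7 untreated
  -> R7 @ bar 5 tick 0 v(2,): C5->D4 leap 10st
  -> R3 @ bar 5 tick 1 v(1, 2): F4 above D4
  -> R3 @ bar 5 tick 2 v(1, 2): F4 above D4
  -> R3 @ bar 5 tick 3 v(1, 2): F4 above D4
  -> R2 @ bar 7 tick 0 v(0, 2): F3/A4 M3 -> D3/D4 P8 similar
  -> R8 @ bar 7 tick 0 v(0, 2): penult P8 not 3rd/6th
  -> R2 @ bar 8 tick 0 v(0, 1): D3/B3 M6 -> E3/E4 P8 similar
  -> R6 @ bar 8 tick 3 v(0, 2): closes on m3

(0, 0, R5, (0, 2))
(1, 0, R3, (1, 2))
(1, 1, R3, (1, 2))
(1, 2, R3, (1, 2))
(1, 3, R3, (1, 2))
(2, 0, R2, (0, 1))
(2, 0, R7, (2,))
(3, 0, R1, (0, 1))
(3, 0, R3, (1, 2))
(3, 1, R3, (1, 2))
(3, 2, R3, (1, 2))
(3, 3, R3, (1, 2))
(5, 0, R2, (0, 2))
(5, 0, R3, (1, 2))
(5, 0, R4, (0, 1))
(5, 0, R7, (2,))
(5, 1, R3, (1, 2))
(5, 2, R3, (1, 2))
(5, 3, R3, (1, 2))
(7, 0, R2, (0, 2))
(7, 0, R8, (0, 2))
(8, 0, R2, (0, 1))
(8, 3, R6, (0, 2))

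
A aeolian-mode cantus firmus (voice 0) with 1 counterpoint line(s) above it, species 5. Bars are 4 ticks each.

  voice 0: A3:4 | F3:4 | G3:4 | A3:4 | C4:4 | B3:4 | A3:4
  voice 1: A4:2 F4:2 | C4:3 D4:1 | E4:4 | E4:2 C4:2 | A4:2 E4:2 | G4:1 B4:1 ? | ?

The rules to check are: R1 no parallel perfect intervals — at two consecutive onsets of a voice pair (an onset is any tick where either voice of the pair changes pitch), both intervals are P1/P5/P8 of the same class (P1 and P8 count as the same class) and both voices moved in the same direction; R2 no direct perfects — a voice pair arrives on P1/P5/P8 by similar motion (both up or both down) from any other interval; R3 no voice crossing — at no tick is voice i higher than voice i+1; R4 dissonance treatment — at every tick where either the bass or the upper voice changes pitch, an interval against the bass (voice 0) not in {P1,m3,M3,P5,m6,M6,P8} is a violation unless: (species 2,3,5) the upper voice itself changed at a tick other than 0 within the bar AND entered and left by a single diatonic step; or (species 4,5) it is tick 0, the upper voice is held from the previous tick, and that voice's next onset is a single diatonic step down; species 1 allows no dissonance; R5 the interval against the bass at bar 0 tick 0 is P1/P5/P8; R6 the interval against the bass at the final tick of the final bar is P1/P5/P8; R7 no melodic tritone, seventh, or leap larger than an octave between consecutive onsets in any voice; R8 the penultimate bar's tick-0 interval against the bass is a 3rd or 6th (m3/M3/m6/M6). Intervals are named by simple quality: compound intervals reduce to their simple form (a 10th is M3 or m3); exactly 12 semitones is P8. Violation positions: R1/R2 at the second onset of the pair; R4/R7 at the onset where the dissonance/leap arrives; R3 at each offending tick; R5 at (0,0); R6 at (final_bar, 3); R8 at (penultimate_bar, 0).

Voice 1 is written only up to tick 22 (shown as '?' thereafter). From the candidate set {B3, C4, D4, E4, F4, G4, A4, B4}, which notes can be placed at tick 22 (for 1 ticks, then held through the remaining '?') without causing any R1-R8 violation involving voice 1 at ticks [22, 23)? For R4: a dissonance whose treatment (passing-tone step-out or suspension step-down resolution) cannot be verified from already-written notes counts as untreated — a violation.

B3: legal
C4: violates R4,R7
D4: legal
E4: violates R4
F4: violates R4,R7
G4: legal
A4: violates R4
B4: legal

{B3, B4, D4, G4}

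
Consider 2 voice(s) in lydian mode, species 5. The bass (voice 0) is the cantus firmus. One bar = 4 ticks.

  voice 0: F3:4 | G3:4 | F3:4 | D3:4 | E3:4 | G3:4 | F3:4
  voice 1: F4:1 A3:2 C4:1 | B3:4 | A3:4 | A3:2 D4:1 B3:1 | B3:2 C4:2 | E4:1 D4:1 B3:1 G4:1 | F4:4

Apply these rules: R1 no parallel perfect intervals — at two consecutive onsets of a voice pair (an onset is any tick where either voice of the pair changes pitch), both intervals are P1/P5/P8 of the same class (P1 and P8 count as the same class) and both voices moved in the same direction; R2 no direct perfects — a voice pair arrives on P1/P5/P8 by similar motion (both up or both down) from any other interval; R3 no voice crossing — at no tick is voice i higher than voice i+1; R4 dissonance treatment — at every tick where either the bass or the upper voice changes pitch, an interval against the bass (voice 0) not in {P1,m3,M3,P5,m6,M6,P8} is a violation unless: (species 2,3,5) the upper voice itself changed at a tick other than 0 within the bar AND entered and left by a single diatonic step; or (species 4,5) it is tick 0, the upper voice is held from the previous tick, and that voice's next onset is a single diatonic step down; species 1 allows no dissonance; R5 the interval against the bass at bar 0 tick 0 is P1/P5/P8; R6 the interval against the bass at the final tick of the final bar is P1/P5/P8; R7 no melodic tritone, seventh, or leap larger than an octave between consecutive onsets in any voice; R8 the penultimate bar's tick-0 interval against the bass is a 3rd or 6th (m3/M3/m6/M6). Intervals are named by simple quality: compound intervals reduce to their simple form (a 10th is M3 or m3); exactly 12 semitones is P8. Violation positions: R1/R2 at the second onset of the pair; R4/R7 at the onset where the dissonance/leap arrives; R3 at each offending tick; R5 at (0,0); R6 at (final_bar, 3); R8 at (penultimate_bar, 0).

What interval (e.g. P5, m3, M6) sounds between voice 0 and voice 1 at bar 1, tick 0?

M3

voice 0=G3 voice 1=B3 -> M3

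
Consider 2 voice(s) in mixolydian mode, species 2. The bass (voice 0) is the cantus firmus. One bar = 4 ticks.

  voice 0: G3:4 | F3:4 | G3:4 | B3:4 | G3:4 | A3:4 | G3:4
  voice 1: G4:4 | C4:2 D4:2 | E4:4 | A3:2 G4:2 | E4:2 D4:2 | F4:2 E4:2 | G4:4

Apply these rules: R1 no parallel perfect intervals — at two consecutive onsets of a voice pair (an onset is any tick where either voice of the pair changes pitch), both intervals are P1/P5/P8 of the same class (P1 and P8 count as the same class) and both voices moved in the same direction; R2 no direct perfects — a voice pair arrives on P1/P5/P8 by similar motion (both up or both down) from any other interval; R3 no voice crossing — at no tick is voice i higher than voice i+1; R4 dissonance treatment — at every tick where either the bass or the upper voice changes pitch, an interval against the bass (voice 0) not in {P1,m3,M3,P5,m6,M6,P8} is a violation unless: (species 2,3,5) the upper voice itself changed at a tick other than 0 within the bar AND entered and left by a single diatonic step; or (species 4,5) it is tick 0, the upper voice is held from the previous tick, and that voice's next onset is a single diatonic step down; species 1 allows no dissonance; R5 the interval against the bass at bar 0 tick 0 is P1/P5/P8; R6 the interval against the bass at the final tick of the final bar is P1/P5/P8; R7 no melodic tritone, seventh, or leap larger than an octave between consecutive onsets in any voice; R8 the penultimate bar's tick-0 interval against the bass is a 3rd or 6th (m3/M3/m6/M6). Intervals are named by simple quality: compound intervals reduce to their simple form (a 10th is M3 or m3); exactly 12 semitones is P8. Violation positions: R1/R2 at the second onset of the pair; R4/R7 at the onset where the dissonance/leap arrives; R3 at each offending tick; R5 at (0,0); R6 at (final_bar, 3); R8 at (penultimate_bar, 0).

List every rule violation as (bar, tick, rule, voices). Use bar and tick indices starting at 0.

bar 0: v0=G3 v1=G4 downbeat P8
bar 1: v0=F3 v1=C4 downbeat P5
bar 2: v0=G3 v1=E4 downbeat M6
bar 3: v0=B3 v1=A3 downbeat M2
bar 4: v0=G3 v1=E4 downbeat M6
bar 5: v0=A3 v1=F4 downbeat m6
bar 6: v0=G3 v1=G4 downbeat P8
  -> R2 @ bar 1 tick 0 v(0, 1): G3/G4 P8 -> F3/C4 P5 similar
  -> R3 @ bar 3 tick 0 v(0, 1): B3 above A3
  -> R4 @ bar 3 tick 0 v(0, 1): B3/A3 M2 untreated
  -> R3 @ bar 3 tick 1 v(0, 1): B3 above A3
  -> R7 @ bar 3 tick 2 v(1,): A3->G4 leap 10st

(1, 0, R2, (0, 1))
(3, 0, R3, (0, 1))
(3, 0, R4, (0, 1))
(3, 1, R3, (0, 1))
(3, 2, R7, (1,))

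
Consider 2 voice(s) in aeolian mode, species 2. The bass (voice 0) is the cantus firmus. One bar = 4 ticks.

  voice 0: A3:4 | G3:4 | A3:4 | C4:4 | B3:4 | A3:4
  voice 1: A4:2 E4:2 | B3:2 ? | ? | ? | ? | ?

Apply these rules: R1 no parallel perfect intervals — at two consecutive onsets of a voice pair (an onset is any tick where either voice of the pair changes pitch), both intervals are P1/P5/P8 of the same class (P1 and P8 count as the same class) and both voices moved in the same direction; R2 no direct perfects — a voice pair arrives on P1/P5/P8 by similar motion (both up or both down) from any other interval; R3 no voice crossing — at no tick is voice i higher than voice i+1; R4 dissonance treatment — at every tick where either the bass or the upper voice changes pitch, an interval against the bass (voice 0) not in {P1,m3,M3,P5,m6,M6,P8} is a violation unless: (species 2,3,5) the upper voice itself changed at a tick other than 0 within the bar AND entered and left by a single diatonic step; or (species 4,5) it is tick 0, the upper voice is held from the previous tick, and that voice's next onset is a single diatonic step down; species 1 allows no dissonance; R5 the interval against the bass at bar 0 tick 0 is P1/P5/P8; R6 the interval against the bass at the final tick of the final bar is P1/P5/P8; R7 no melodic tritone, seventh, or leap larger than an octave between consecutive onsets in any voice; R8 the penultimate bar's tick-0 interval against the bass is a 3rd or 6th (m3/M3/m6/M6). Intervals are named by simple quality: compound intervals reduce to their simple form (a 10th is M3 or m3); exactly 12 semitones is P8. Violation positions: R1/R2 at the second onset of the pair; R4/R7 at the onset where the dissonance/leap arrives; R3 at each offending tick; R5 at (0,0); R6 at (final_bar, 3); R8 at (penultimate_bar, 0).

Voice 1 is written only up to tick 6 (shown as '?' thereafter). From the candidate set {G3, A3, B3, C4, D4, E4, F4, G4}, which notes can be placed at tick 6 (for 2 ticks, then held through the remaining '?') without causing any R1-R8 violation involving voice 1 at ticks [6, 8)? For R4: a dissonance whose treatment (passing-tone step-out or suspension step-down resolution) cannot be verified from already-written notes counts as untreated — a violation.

{B3, D4, E4, G3, G4}

G3: legal
A3: violates R4
B3: legal
C4: violates R4
D4: legal
E4: legal
F4: violates R4,R7
G4: legal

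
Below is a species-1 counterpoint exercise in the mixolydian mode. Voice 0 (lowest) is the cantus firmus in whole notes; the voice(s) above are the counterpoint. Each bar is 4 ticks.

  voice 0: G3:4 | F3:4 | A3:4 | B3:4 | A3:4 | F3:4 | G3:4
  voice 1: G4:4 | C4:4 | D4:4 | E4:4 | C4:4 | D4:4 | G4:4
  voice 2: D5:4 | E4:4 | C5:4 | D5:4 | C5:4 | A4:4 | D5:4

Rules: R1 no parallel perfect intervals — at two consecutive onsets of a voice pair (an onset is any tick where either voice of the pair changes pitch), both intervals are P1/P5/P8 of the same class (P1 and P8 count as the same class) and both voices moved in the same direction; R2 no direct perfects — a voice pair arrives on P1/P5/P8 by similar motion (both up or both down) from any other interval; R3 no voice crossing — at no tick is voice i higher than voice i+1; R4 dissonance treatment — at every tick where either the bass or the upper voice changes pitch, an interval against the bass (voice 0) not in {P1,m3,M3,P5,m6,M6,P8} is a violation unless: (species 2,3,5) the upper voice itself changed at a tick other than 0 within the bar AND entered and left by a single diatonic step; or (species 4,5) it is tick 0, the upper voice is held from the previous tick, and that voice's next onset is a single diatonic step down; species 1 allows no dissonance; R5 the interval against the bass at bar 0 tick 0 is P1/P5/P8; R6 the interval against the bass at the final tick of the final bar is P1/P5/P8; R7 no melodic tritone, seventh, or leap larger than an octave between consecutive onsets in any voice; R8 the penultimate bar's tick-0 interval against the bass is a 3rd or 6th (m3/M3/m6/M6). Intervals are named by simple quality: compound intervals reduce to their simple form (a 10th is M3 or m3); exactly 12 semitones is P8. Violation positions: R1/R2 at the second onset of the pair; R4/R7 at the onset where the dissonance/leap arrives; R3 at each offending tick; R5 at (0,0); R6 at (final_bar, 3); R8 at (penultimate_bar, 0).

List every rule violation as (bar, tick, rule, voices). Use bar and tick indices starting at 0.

bar 0: v0=G3 v1=G4 v2=D5 downbeat P5
bar 1: v0=F3 v1=C4 v2=E4 downbeat M7
bar 2: v0=A3 v1=D4 v2=C5 downbeat m3
bar 3: v0=B3 v1=E4 v2=D5 downbeat m3
bar 4: v0=A3 v1=C4 v2=C5 downbeat m3
bar 5: v0=F3 v1=D4 v2=A4 downbeat M3
bar 6: v0=G3 v1=G4 v2=D5 downbeat P5
  -> R2 @ bar 1 tick 0 v(0, 1): G3/G4 P8 -> F3/C4 P5 similar
  -> R4 @ bar 1 tick 0 v(0, 2): F3/E4 M7 untreated
  -> R7 @ bar 1 tick 0 v(2,): D5->E4 leap 10st
  -> R4 @ bar 2 tick 0 v(0, 1): A3/D4 P4 untreated
  -> R4 @ bar 3 tick 0 v(0, 1): B3/E4 P4 untreated
  -> R2 @ bar 4 tick 0 v(1, 2): E4/D5 m7 -> C4/C5 P8 similar
  -> R1 @ bar 6 tick 0 v(1, 2): D4/A4 P5 -> G4/D5 P5 similar
  -> R2 @ bar 6 tick 0 v(0, 1): F3/D4 M6 -> G3/G4 P8 similar
  -> R2 @ bar 6 tick 0 v(0, 2): F3/A4 M3 -> G3/D5 P5 similar

(1, 0, R2, (0, 1))
(1, 0, R4, (0, 2))
(1, 0, R7, (2,))
(2, 0, R4, (0, 1))
(3, 0, R4, (0, 1))
(4, 0, R2, (1, 2))
(6, 0, R1, (1, 2))
(6, 0, R2, (0, 1))
(6, 0, R2, (0, 2))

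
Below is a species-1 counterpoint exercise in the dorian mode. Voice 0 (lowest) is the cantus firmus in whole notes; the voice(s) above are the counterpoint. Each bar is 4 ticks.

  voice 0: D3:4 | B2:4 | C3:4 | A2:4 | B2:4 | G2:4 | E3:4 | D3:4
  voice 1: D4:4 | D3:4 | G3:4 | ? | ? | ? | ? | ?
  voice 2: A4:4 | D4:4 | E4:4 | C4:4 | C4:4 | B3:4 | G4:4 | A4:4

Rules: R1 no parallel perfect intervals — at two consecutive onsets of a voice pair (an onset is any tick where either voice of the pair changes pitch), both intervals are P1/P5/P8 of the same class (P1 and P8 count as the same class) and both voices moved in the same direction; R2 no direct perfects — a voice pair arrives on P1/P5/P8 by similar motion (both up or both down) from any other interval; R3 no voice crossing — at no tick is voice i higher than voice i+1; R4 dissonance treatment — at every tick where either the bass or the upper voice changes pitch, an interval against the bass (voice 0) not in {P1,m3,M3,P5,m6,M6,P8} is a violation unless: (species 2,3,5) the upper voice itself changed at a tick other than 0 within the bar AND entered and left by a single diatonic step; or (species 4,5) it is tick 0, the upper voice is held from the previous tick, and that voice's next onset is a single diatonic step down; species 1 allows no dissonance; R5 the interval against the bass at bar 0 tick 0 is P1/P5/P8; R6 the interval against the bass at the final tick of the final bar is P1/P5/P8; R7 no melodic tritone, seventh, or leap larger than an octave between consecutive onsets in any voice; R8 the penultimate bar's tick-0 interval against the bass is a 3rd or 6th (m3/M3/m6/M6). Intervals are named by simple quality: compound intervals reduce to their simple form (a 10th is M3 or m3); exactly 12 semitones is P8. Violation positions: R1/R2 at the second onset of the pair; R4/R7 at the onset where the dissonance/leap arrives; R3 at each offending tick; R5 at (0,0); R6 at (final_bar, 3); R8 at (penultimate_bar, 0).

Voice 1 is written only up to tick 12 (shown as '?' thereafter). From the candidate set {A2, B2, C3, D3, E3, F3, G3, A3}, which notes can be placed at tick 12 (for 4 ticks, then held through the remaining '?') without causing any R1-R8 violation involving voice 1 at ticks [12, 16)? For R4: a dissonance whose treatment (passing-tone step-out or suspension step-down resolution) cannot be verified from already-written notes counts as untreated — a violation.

{A3}

A2: violates R2,R7
B2: violates R4
C3: violates R2
D3: violates R4
E3: violates R1
F3: violates R2
G3: violates R4
A3: legal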